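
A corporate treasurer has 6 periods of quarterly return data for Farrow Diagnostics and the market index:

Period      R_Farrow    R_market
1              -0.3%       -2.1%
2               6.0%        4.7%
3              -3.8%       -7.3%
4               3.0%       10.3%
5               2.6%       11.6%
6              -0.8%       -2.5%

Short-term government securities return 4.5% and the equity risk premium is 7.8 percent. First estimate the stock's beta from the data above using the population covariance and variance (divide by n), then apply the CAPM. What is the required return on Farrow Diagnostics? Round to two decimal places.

Mean R_i = (-0.3 + 6.0 − 3.8 + 3.0 + 2.6 − 0.8) / 6 = 1.1167%
Mean R_m = (-2.1 + 4.7 − 7.3 + 10.3 + 11.6 − 2.5) / 6 = 2.4500%
Σ(R_i − R̄_i)(R_m − R̄_m) = 103.2150  ⇒  Cov = 103.2150 / 6 = 17.2025
Σ(R_m − R̄_m)² = 290.6750  ⇒  Var(R_m) = 290.6750 / 6 = 48.4458
β = Cov / Var(R_m) = 17.2025 / 48.4458 = 0.3551
E(R) = R_f + β × MRP = 4.5% + 0.3551 × 7.8% = 7.27%

7.27%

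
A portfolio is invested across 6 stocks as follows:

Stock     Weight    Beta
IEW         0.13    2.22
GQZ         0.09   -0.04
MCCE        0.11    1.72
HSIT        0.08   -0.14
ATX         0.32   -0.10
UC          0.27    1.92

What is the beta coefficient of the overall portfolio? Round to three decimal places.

0.949

β_P = Σ w_i β_i = 0.13×2.22 + 0.09×-0.04 + 0.11×1.72 + 0.08×-0.14 + 0.32×-0.10 + 0.27×1.92 = 0.9494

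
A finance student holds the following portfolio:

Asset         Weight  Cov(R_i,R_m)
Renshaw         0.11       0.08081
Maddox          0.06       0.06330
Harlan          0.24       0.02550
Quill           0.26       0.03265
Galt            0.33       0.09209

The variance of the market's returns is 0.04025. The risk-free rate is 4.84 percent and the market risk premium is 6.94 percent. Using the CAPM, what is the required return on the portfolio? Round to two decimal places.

14.79%

β_Renshaw = 0.08081 / 0.04025 = 2.0077
β_Maddox = 0.06330 / 0.04025 = 1.5727
β_Harlan = 0.02550 / 0.04025 = 0.6335
β_Quill = 0.03265 / 0.04025 = 0.8112
β_Galt = 0.09209 / 0.04025 = 2.2880
β_P = Σ w_i β_i = 0.11×2.0077 + 0.06×1.5727 + 0.24×0.6335 + 0.26×0.8112 + 0.33×2.2880 = 1.4332
E(R_P) = R_f + β_P × MRP = 4.84% + 1.4332 × 6.94% = 14.79%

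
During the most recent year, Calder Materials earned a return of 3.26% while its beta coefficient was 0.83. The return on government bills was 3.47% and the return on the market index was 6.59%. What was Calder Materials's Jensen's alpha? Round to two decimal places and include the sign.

-2.80%

Market excess return = 6.59% − 3.47% = 3.12%
CAPM benchmark = R_f + β(R_m − R_f) = 3.47% + 0.83 × 3.12% = 6.0596%
α = actual − benchmark = 3.26% − 6.0596% = -2.80%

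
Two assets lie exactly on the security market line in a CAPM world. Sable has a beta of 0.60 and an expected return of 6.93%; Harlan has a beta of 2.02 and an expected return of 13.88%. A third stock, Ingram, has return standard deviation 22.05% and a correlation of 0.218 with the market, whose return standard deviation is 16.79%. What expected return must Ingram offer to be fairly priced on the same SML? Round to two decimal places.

MRP = (13.88% − 6.93%) / (2.02 − 0.60) = 4.8944%
R_f = 6.93% − 0.60 × 4.8944% = 3.9934%
β_Ingram = ρ·σ_i/σ_m = 0.218 × 22.05 / 16.79 = 0.2863
E(R_Ingram) = R_f + β × MRP = 3.9934% + 0.2863 × 4.8944% = 5.39%

5.39%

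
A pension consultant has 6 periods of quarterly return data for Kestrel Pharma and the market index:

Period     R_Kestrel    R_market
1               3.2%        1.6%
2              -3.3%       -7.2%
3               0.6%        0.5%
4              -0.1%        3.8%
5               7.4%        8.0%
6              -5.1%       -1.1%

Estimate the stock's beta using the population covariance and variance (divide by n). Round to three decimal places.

Mean R_i = (3.2 − 3.3 + 0.6 − 0.1 + 7.4 − 5.1) / 6 = 0.4500%
Mean R_m = (1.6 − 7.2 + 0.5 + 3.8 + 8.0 − 1.1) / 6 = 0.9333%
Σ(R_i − R̄_i)(R_m − R̄_m) = 91.0900  ⇒  Cov = 91.0900 / 6 = 15.1817
Σ(R_m − R̄_m)² = 129.0733  ⇒  Var(R_m) = 129.0733 / 6 = 21.5122
β = Cov / Var(R_m) = 15.1817 / 21.5122 = 0.7057

0.706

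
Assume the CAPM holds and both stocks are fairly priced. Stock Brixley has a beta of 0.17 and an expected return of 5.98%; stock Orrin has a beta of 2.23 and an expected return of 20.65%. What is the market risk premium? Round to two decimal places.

7.12%

Both satisfy E(R) = R_f + β·MRP, so the slope of the SML is
MRP = (20.65% − 5.98%) / (2.23 − 0.17) = 14.67% / 2.06 = 7.1214%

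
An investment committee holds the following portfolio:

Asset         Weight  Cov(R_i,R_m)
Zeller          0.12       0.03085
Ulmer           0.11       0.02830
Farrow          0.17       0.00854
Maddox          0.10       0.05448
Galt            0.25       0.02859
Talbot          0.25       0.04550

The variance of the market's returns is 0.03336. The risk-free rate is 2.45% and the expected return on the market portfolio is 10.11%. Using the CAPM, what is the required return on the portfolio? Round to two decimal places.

β_Zeller = 0.03085 / 0.03336 = 0.9248
β_Ulmer = 0.02830 / 0.03336 = 0.8483
β_Farrow = 0.00854 / 0.03336 = 0.2560
β_Maddox = 0.05448 / 0.03336 = 1.6331
β_Galt = 0.02859 / 0.03336 = 0.8570
β_Talbot = 0.04550 / 0.03336 = 1.3639
β_P = Σ w_i β_i = 0.12×0.9248 + 0.11×0.8483 + 0.17×0.2560 + 0.10×1.6331 + 0.25×0.8570 + 0.25×1.3639 = 0.9663
MRP = 10.11% − 2.45% = 7.66%
E(R_P) = R_f + β_P × MRP = 2.45% + 0.9663 × 7.66% = 9.85%

9.85%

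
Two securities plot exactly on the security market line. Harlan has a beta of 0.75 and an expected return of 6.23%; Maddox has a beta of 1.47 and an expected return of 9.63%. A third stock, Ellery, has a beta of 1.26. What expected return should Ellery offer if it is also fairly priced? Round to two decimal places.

MRP (SML slope) = (9.63% − 6.23%) / (1.47 − 0.75) = 3.40% / 0.72 = 4.7222%
R_f (intercept) = 6.23% − 0.75 × 4.7222% = 2.6884%
E(R_Ellery) = R_f + β × MRP = 2.6884% + 1.26 × 4.7222% = 8.64%

8.64%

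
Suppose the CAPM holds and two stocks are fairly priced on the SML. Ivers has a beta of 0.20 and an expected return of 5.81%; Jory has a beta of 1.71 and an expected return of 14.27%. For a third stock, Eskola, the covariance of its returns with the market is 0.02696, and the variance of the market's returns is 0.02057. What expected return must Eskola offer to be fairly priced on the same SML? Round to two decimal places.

MRP = (14.27% − 5.81%) / (1.71 − 0.20) = 5.6026%
R_f = 5.81% − 0.20 × 5.6026% = 4.6895%
β_Eskola = Cov / Var(R_m) = 0.02696 / 0.02057 = 1.3106
E(R_Eskola) = R_f + β × MRP = 4.6895% + 1.3106 × 5.6026% = 12.03%

12.03%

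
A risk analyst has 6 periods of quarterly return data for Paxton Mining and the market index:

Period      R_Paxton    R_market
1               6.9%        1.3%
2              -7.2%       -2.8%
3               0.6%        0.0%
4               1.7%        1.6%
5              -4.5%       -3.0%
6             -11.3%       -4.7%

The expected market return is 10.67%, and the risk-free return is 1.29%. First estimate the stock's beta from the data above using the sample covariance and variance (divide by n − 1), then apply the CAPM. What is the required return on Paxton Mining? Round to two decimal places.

23.93%

Mean R_i = (6.9 − 7.2 + 0.6 + 1.7 − 4.5 − 11.3) / 6 = -2.3000%
Mean R_m = (1.3 − 2.8 + 0.0 + 1.6 − 3.0 − 4.7) / 6 = -1.2667%
Σ(R_i − R̄_i)(R_m − R̄_m) = 80.9800  ⇒  Cov = 80.9800 / 5 = 16.1960
Σ(R_m − R̄_m)² = 33.5533  ⇒  Var(R_m) = 33.5533 / 5 = 6.7107
β = Cov / Var(R_m) = 16.1960 / 6.7107 = 2.4135
MRP = 10.67% − 1.29% = 9.38%
E(R) = R_f + β × MRP = 1.29% + 2.4135 × 9.38% = 23.93%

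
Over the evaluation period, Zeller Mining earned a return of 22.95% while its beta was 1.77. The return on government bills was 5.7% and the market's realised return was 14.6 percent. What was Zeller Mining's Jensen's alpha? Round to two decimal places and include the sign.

+1.50%

Market excess return = 14.6% − 5.7% = 8.90%
CAPM benchmark = R_f + β(R_m − R_f) = 5.7% + 1.77 × 8.9% = 21.4530%
α = actual − benchmark = 22.95% − 21.4530% = +1.50%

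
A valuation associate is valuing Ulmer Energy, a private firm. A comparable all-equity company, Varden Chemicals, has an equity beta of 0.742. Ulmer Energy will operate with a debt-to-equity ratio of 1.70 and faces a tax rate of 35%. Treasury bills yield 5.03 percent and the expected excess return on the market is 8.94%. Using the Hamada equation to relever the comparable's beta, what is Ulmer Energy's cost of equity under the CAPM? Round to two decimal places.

β_L = β_U × [1 + (1 − t)(D/E)] = 0.742 × [1 + (1 − 0.35) × 1.70]
    = 0.742 × [1 + 0.65 × 1.70] = 0.742 × 2.1050 = 1.5619
E(R) = R_f + β_L × MRP = 5.03% + 1.5619 × 8.94% = 18.99%

18.99%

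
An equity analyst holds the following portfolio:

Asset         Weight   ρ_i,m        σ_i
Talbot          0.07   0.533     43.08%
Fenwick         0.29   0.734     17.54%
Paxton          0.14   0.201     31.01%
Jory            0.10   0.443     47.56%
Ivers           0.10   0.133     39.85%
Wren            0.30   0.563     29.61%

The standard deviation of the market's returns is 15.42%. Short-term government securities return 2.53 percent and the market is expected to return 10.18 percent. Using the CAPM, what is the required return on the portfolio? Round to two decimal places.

9.40%

β_Talbot = 0.533 × 43.08% / 15.42% = 1.4891
β_Fenwick = 0.734 × 17.54% / 15.42% = 0.8349
β_Paxton = 0.201 × 31.01% / 15.42% = 0.4042
β_Jory = 0.443 × 47.56% / 15.42% = 1.3663
β_Ivers = 0.133 × 39.85% / 15.42% = 0.3437
β_Wren = 0.563 × 29.61% / 15.42% = 1.0811
β_P = Σ w_i β_i = 0.07×1.4891 + 0.29×0.8349 + 0.14×0.4042 + 0.10×1.3663 + 0.10×0.3437 + 0.30×1.0811 = 0.8983
MRP = 10.18% − 2.53% = 7.65%
E(R_P) = R_f + β_P × MRP = 2.53% + 0.8983 × 7.65% = 9.40%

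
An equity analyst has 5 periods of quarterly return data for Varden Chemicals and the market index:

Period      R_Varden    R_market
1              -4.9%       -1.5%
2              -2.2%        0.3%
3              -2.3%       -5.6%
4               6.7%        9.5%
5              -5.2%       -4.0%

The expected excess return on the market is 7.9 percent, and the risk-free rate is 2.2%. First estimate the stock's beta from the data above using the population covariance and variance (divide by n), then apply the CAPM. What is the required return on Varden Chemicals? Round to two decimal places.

Mean R_i = (-4.9 − 2.2 − 2.3 + 6.7 − 5.2) / 5 = -1.5800%
Mean R_m = (-1.5 + 0.3 − 5.6 + 9.5 − 4.0) / 5 = -0.2600%
Σ(R_i − R̄_i)(R_m − R̄_m) = 101.9660  ⇒  Cov = 101.9660 / 5 = 20.3932
Σ(R_m − R̄_m)² = 139.6120  ⇒  Var(R_m) = 139.6120 / 5 = 27.9224
β = Cov / Var(R_m) = 20.3932 / 27.9224 = 0.7304
E(R) = R_f + β × MRP = 2.2% + 0.7304 × 7.9% = 7.97%

7.97%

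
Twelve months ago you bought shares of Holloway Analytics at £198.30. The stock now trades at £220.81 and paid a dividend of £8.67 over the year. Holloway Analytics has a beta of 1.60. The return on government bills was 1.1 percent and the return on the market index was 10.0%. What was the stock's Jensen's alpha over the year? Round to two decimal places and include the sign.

+0.38%

Realised HPR = (P1 + D1 − P0) / P0 = (220.81 + 8.67 − 198.30) / 198.30 = 31.18 / 198.30 = 15.7237%
MRP = 10.0% − 1.1% = 8.90%
CAPM required = R_f + β·MRP = 1.1% + 1.60 × 8.9% = 15.3400%
α = realised − required = 15.7237% − 15.3400% = +0.38%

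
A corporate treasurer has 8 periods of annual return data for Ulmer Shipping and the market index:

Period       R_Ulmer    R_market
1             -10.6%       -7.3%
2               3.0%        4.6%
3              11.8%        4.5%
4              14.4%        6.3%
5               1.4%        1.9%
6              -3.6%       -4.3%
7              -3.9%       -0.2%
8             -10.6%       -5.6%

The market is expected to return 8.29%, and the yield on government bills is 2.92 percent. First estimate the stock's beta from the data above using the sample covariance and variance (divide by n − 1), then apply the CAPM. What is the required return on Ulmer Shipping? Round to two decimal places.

11.87%

Mean R_i = (-10.6 + 3.0 + 11.8 + 14.4 + 1.4 − 3.6 − 3.9 − 10.6) / 8 = 0.2375%
Mean R_m = (-7.3 + 4.6 + 4.5 + 6.3 + 1.9 − 4.3 − 0.2 − 5.6) / 8 = -0.0125%
Σ(R_i − R̄_i)(R_m − R̄_m) = 313.3038  ⇒  Cov = 313.3038 / 7 = 44.7577
Σ(R_m − R̄_m)² = 187.8888  ⇒  Var(R_m) = 187.8888 / 7 = 26.8413
β = Cov / Var(R_m) = 44.7577 / 26.8413 = 1.6675
MRP = 8.29% − 2.92% = 5.37%
E(R) = R_f + β × MRP = 2.92% + 1.6675 × 5.37% = 11.87%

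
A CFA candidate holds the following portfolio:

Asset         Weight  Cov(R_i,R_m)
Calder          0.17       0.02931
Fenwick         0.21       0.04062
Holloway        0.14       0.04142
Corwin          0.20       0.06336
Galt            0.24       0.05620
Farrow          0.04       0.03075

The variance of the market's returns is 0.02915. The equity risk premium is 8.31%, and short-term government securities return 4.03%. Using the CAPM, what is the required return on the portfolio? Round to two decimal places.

β_Calder = 0.02931 / 0.02915 = 1.0055
β_Fenwick = 0.04062 / 0.02915 = 1.3935
β_Holloway = 0.04142 / 0.02915 = 1.4209
β_Corwin = 0.06336 / 0.02915 = 2.1736
β_Galt = 0.05620 / 0.02915 = 1.9280
β_Farrow = 0.03075 / 0.02915 = 1.0549
β_P = Σ w_i β_i = 0.17×1.0055 + 0.21×1.3935 + 0.14×1.4209 + 0.20×2.1736 + 0.24×1.9280 + 0.04×1.0549 = 1.6021
E(R_P) = R_f + β_P × MRP = 4.03% + 1.6021 × 8.31% = 17.34%

17.34%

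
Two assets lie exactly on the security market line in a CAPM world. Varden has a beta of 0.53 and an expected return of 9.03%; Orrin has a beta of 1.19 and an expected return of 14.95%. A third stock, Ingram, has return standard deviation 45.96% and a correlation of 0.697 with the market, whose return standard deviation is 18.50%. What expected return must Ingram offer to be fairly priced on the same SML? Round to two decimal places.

MRP = (14.95% − 9.03%) / (1.19 − 0.53) = 8.9697%
R_f = 9.03% − 0.53 × 8.9697% = 4.2761%
β_Ingram = ρ·σ_i/σ_m = 0.697 × 45.96 / 18.50 = 1.7316
E(R_Ingram) = R_f + β × MRP = 4.2761% + 1.7316 × 8.9697% = 19.81%

19.81%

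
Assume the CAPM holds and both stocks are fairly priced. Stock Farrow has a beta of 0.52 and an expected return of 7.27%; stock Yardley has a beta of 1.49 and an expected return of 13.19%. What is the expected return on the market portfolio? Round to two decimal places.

10.20%

Both satisfy E(R) = R_f + β·MRP, so the slope of the SML is
MRP = (13.19% − 7.27%) / (1.49 − 0.52) = 5.92% / 0.97 = 6.1031%
R_f = E(R_Farrow) − β_Farrow·MRP = 7.27% − 0.52 × 6.1031% = 4.0964%
E(R_m) = R_f + MRP = 4.0964% + 6.1031% = 10.20%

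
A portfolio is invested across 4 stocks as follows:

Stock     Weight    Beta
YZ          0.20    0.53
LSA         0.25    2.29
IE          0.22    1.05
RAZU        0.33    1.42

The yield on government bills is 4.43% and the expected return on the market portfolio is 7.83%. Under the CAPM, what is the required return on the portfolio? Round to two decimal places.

β_P = Σ w_i β_i = 0.20×0.53 + 0.25×2.29 + 0.22×1.05 + 0.33×1.42 = 1.3781
MRP = 7.83% − 4.43% = 3.40%
E(R_P) = R_f + β_P × MRP = 4.43% + 1.3781 × 3.40% = 9.12%

9.12%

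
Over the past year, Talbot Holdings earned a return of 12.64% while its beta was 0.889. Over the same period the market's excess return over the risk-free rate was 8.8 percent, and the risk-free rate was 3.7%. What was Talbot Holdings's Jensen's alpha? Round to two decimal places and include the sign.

CAPM benchmark = R_f + β(R_m − R_f) = 3.7% + 0.889 × 8.8% = 11.5232%
α = actual − benchmark = 12.64% − 11.5232% = +1.12%

+1.12%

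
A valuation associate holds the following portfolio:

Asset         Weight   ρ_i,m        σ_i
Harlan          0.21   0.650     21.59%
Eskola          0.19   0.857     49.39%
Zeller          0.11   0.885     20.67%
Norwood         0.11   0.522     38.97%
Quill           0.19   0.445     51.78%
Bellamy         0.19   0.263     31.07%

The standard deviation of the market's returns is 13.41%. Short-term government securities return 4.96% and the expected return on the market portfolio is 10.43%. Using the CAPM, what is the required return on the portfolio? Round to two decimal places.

β_Harlan = 0.650 × 21.59% / 13.41% = 1.0465
β_Eskola = 0.857 × 49.39% / 13.41% = 3.1564
β_Zeller = 0.885 × 20.67% / 13.41% = 1.3641
β_Norwood = 0.522 × 38.97% / 13.41% = 1.5170
β_Quill = 0.445 × 51.78% / 13.41% = 1.7183
β_Bellamy = 0.263 × 31.07% / 13.41% = 0.6094
β_P = Σ w_i β_i = 0.21×1.0465 + 0.19×3.1564 + 0.11×1.3641 + 0.11×1.5170 + 0.19×1.7183 + 0.19×0.6094 = 1.5787
MRP = 10.43% − 4.96% = 5.47%
E(R_P) = R_f + β_P × MRP = 4.96% + 1.5787 × 5.47% = 13.60%

13.60%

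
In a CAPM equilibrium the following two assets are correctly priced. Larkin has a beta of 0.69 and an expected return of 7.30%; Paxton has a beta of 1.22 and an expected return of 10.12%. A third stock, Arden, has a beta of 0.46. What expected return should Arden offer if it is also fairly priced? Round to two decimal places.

6.08%

MRP (SML slope) = (10.12% − 7.30%) / (1.22 − 0.69) = 2.82% / 0.53 = 5.3208%
R_f (intercept) = 7.30% − 0.69 × 5.3208% = 3.6286%
E(R_Arden) = R_f + β × MRP = 3.6286% + 0.46 × 5.3208% = 6.08%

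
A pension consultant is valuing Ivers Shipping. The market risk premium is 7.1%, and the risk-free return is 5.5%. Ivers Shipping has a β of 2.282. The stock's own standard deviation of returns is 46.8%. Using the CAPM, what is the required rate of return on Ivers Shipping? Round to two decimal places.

21.70%

E(R) = R_f + β × MRP = 5.5% + 2.282 × 7.1% = 21.70%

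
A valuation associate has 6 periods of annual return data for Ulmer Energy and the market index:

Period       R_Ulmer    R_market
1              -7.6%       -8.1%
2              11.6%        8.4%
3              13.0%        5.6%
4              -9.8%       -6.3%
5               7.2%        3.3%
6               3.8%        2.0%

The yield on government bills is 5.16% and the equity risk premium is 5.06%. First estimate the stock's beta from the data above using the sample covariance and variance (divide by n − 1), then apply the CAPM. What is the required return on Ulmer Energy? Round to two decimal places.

Mean R_i = (-7.6 + 11.6 + 13.0 − 9.8 + 7.2 + 3.8) / 6 = 3.0333%
Mean R_m = (-8.1 + 8.4 + 5.6 − 6.3 + 3.3 + 2.0) / 6 = 0.8167%
Σ(R_i − R̄_i)(R_m − R̄_m) = 310.0367  ⇒  Cov = 310.0367 / 5 = 62.0073
Σ(R_m − R̄_m)² = 218.1083  ⇒  Var(R_m) = 218.1083 / 5 = 43.6217
β = Cov / Var(R_m) = 62.0073 / 43.6217 = 1.4215
E(R) = R_f + β × MRP = 5.16% + 1.4215 × 5.06% = 12.35%

12.35%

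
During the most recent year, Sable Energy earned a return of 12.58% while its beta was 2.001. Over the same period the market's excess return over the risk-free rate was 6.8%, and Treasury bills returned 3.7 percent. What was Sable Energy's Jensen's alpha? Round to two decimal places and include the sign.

CAPM benchmark = R_f + β(R_m − R_f) = 3.7% + 2.001 × 6.8% = 17.3068%
α = actual − benchmark = 12.58% − 17.3068% = -4.73%

-4.73%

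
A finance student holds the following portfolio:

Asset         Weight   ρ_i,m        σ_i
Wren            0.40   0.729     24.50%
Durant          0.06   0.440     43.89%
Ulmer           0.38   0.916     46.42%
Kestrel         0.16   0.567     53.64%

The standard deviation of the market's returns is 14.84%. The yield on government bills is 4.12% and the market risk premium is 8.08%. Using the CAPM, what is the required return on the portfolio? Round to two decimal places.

20.09%

β_Wren = 0.729 × 24.50% / 14.84% = 1.2035
β_Durant = 0.440 × 43.89% / 14.84% = 1.3013
β_Ulmer = 0.916 × 46.42% / 14.84% = 2.8653
β_Kestrel = 0.567 × 53.64% / 14.84% = 2.0495
β_P = Σ w_i β_i = 0.40×1.2035 + 0.06×1.3013 + 0.38×2.8653 + 0.16×2.0495 = 1.9762
E(R_P) = R_f + β_P × MRP = 4.12% + 1.9762 × 8.08% = 20.09%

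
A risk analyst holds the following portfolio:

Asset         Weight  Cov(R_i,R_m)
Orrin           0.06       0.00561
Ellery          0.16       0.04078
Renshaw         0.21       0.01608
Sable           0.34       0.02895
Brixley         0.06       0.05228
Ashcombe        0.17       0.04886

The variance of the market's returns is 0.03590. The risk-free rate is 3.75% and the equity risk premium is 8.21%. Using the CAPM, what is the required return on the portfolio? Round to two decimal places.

10.96%

β_Orrin = 0.00561 / 0.03590 = 0.1563
β_Ellery = 0.04078 / 0.03590 = 1.1359
β_Renshaw = 0.01608 / 0.03590 = 0.4479
β_Sable = 0.02895 / 0.03590 = 0.8064
β_Brixley = 0.05228 / 0.03590 = 1.4563
β_Ashcombe = 0.04886 / 0.03590 = 1.3610
β_P = Σ w_i β_i = 0.06×0.1563 + 0.16×1.1359 + 0.21×0.4479 + 0.34×0.8064 + 0.06×1.4563 + 0.17×1.3610 = 0.8781
E(R_P) = R_f + β_P × MRP = 3.75% + 0.8781 × 8.21% = 10.96%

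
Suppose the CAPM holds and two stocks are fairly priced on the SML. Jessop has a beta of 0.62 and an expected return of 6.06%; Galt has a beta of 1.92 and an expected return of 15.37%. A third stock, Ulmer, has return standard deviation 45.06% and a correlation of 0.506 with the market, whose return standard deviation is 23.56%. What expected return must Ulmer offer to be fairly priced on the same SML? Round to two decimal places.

MRP = (15.37% − 6.06%) / (1.92 − 0.62) = 7.1615%
R_f = 6.06% − 0.62 × 7.1615% = 1.6199%
β_Ulmer = ρ·σ_i/σ_m = 0.506 × 45.06 / 23.56 = 0.9678
E(R_Ulmer) = R_f + β × MRP = 1.6199% + 0.9678 × 7.1615% = 8.55%

8.55%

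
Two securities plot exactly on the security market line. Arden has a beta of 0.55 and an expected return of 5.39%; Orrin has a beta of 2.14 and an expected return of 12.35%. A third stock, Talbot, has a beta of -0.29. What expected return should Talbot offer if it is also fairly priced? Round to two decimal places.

MRP (SML slope) = (12.35% − 5.39%) / (2.14 − 0.55) = 6.96% / 1.59 = 4.3774%
R_f (intercept) = 5.39% − 0.55 × 4.3774% = 2.9824%
E(R_Talbot) = R_f + β × MRP = 2.9824% + -0.29 × 4.3774% = 1.71%

1.71%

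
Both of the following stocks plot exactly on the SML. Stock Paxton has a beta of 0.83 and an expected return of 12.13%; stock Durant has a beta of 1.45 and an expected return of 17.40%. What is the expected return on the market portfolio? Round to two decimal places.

Both satisfy E(R) = R_f + β·MRP, so the slope of the SML is
MRP = (17.40% − 12.13%) / (1.45 − 0.83) = 5.27% / 0.62 = 8.5000%
R_f = E(R_Paxton) − β_Paxton·MRP = 12.13% − 0.83 × 8.5000% = 5.0750%
E(R_m) = R_f + MRP = 5.0750% + 8.5000% = 13.58%

13.58%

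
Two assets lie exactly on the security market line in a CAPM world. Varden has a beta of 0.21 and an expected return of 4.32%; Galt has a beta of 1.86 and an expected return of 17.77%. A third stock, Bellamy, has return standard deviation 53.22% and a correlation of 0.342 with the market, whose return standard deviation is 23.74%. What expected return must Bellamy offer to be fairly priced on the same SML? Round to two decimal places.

8.86%

MRP = (17.77% − 4.32%) / (1.86 − 0.21) = 8.1515%
R_f = 4.32% − 0.21 × 8.1515% = 2.6082%
β_Bellamy = ρ·σ_i/σ_m = 0.342 × 53.22 / 23.74 = 0.7667
E(R_Bellamy) = R_f + β × MRP = 2.6082% + 0.7667 × 8.1515% = 8.86%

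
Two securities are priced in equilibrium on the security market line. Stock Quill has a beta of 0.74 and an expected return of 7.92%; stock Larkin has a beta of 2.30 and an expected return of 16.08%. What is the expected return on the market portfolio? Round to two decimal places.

Both satisfy E(R) = R_f + β·MRP, so the slope of the SML is
MRP = (16.08% − 7.92%) / (2.30 − 0.74) = 8.16% / 1.56 = 5.2308%
R_f = E(R_Quill) − β_Quill·MRP = 7.92% − 0.74 × 5.2308% = 4.0492%
E(R_m) = R_f + MRP = 4.0492% + 5.2308% = 9.28%

9.28%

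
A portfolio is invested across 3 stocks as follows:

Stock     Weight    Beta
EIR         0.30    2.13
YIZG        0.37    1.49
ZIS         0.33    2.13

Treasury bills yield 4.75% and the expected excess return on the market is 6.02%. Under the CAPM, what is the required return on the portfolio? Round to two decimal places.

β_P = Σ w_i β_i = 0.30×2.13 + 0.37×1.49 + 0.33×2.13 = 1.8932
E(R_P) = R_f + β_P × MRP = 4.75% + 1.8932 × 6.02% = 16.15%

16.15%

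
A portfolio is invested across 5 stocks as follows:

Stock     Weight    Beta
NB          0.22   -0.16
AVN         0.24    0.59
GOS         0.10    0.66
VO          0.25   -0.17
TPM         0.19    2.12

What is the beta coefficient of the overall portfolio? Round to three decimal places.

0.533

β_P = Σ w_i β_i = 0.22×-0.16 + 0.24×0.59 + 0.10×0.66 + 0.25×-0.17 + 0.19×2.12 = 0.5327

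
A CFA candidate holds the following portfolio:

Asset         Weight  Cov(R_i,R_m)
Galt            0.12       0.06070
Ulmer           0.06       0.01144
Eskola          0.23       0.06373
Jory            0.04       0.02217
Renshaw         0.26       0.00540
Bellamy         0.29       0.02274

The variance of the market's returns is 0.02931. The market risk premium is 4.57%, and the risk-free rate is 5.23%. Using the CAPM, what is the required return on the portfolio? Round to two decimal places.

10.14%

β_Galt = 0.06070 / 0.02931 = 2.0710
β_Ulmer = 0.01144 / 0.02931 = 0.3903
β_Eskola = 0.06373 / 0.02931 = 2.1743
β_Jory = 0.02217 / 0.02931 = 0.7564
β_Renshaw = 0.00540 / 0.02931 = 0.1842
β_Bellamy = 0.02274 / 0.02931 = 0.7758
β_P = Σ w_i β_i = 0.12×2.0710 + 0.06×0.3903 + 0.23×2.1743 + 0.04×0.7564 + 0.26×0.1842 + 0.29×0.7758 = 1.0752
E(R_P) = R_f + β_P × MRP = 5.23% + 1.0752 × 4.57% = 10.14%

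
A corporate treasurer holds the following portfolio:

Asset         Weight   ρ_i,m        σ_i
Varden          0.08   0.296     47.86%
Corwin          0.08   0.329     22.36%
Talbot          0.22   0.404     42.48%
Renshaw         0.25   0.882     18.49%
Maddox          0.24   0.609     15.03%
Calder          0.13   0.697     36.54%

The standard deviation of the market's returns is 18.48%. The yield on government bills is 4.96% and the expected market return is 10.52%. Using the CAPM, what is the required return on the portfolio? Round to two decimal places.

β_Varden = 0.296 × 47.86% / 18.48% = 0.7666
β_Corwin = 0.329 × 22.36% / 18.48% = 0.3981
β_Talbot = 0.404 × 42.48% / 18.48% = 0.9287
β_Renshaw = 0.882 × 18.49% / 18.48% = 0.8825
β_Maddox = 0.609 × 15.03% / 18.48% = 0.4953
β_Calder = 0.697 × 36.54% / 18.48% = 1.3782
β_P = Σ w_i β_i = 0.08×0.7666 + 0.08×0.3981 + 0.22×0.9287 + 0.25×0.8825 + 0.24×0.4953 + 0.13×1.3782 = 0.8162
MRP = 10.52% − 4.96% = 5.56%
E(R_P) = R_f + β_P × MRP = 4.96% + 0.8162 × 5.56% = 9.50%

9.50%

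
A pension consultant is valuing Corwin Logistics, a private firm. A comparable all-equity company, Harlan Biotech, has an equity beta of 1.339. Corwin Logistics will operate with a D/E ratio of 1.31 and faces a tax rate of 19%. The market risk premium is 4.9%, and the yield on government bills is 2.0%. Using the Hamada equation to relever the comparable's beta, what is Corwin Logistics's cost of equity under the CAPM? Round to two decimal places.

β_L = β_U × [1 + (1 − t)(D/E)] = 1.339 × [1 + (1 − 0.19) × 1.31]
    = 1.339 × [1 + 0.81 × 1.31] = 1.339 × 2.0611 = 2.7598
E(R) = R_f + β_L × MRP = 2.0% + 2.7598 × 4.9% = 15.52%

15.52%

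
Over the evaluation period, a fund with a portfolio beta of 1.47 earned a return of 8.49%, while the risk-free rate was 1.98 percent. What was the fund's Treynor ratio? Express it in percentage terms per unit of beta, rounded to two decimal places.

4.43%

Treynor = (R_P − R_f) / β_P = (8.49% − 1.98%) / 1.4700 = 6.51% / 1.4700 = 4.43%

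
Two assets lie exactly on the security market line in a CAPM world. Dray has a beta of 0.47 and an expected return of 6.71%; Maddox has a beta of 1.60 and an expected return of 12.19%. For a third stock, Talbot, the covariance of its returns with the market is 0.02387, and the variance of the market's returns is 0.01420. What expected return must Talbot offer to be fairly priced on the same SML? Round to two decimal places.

MRP = (12.19% − 6.71%) / (1.60 − 0.47) = 4.8496%
R_f = 6.71% − 0.47 × 4.8496% = 4.4307%
β_Talbot = Cov / Var(R_m) = 0.02387 / 0.01420 = 1.6810
E(R_Talbot) = R_f + β × MRP = 4.4307% + 1.6810 × 4.8496% = 12.58%

12.58%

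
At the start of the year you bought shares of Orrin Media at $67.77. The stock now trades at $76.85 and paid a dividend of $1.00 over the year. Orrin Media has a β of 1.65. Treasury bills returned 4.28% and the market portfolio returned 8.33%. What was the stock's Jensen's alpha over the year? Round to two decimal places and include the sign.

Realised HPR = (P1 + D1 − P0) / P0 = (76.85 + 1.00 − 67.77) / 67.77 = 10.08 / 67.77 = 14.8738%
MRP = 8.33% − 4.28% = 4.05%
CAPM required = R_f + β·MRP = 4.28% + 1.65 × 4.05% = 10.9625%
α = realised − required = 14.8738% − 10.9625% = +3.91%

+3.91%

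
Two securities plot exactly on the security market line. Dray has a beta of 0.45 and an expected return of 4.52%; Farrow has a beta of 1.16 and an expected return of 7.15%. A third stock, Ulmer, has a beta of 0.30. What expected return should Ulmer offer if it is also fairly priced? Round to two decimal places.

3.96%

MRP (SML slope) = (7.15% − 4.52%) / (1.16 − 0.45) = 2.63% / 0.71 = 3.7042%
R_f (intercept) = 4.52% − 0.45 × 3.7042% = 2.8531%
E(R_Ulmer) = R_f + β × MRP = 2.8531% + 0.30 × 3.7042% = 3.96%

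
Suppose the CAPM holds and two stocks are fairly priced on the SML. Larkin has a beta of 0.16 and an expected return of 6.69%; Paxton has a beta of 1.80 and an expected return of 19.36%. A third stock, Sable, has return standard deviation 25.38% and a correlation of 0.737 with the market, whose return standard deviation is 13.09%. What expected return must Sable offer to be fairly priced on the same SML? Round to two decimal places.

MRP = (19.36% − 6.69%) / (1.80 − 0.16) = 7.7256%
R_f = 6.69% − 0.16 × 7.7256% = 5.4539%
β_Sable = ρ·σ_i/σ_m = 0.737 × 25.38 / 13.09 = 1.4290
E(R_Sable) = R_f + β × MRP = 5.4539% + 1.4290 × 7.7256% = 16.49%

16.49%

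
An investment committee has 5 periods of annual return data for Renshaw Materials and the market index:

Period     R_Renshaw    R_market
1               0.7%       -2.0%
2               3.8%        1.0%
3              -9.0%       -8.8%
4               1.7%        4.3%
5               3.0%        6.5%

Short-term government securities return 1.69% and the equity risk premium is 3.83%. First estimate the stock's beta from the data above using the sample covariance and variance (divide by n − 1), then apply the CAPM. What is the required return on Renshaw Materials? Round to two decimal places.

Mean R_i = (0.7 + 3.8 − 9.0 + 1.7 + 3.0) / 5 = 0.0400%
Mean R_m = (-2.0 + 1.0 − 8.8 + 4.3 + 6.5) / 5 = 0.2000%
Σ(R_i − R̄_i)(R_m − R̄_m) = 108.3700  ⇒  Cov = 108.3700 / 4 = 27.0925
Σ(R_m − R̄_m)² = 142.9800  ⇒  Var(R_m) = 142.9800 / 4 = 35.7450
β = Cov / Var(R_m) = 27.0925 / 35.7450 = 0.7579
E(R) = R_f + β × MRP = 1.69% + 0.7579 × 3.83% = 4.59%

4.59%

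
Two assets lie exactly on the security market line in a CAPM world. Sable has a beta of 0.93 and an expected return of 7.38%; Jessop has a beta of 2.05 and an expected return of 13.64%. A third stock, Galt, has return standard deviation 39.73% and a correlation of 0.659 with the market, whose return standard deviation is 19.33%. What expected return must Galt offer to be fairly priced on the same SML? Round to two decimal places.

MRP = (13.64% − 7.38%) / (2.05 − 0.93) = 5.5893%
R_f = 7.38% − 0.93 × 5.5893% = 2.1820%
β_Galt = ρ·σ_i/σ_m = 0.659 × 39.73 / 19.33 = 1.3545
E(R_Galt) = R_f + β × MRP = 2.1820% + 1.3545 × 5.5893% = 9.75%

9.75%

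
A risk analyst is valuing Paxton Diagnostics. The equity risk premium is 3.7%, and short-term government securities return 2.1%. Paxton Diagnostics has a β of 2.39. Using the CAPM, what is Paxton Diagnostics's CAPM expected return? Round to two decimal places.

E(R) = R_f + β × MRP = 2.1% + 2.39 × 3.7% = 10.94%

10.94%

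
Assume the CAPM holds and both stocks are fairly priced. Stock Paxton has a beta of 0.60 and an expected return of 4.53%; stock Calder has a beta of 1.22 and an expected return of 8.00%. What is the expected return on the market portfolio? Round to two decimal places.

6.77%

Both satisfy E(R) = R_f + β·MRP, so the slope of the SML is
MRP = (8.00% − 4.53%) / (1.22 − 0.60) = 3.47% / 0.62 = 5.5968%
R_f = E(R_Paxton) − β_Paxton·MRP = 4.53% − 0.60 × 5.5968% = 1.1719%
E(R_m) = R_f + MRP = 1.1719% + 5.5968% = 6.77%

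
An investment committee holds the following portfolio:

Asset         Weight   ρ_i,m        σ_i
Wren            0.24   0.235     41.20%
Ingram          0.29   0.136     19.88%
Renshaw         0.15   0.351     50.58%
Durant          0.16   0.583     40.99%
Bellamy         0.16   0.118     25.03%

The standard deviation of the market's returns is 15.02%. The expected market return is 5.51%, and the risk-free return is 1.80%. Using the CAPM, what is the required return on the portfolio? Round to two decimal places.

4.29%

β_Wren = 0.235 × 41.20% / 15.02% = 0.6446
β_Ingram = 0.136 × 19.88% / 15.02% = 0.1800
β_Renshaw = 0.351 × 50.58% / 15.02% = 1.1820
β_Durant = 0.583 × 40.99% / 15.02% = 1.5910
β_Bellamy = 0.118 × 25.03% / 15.02% = 0.1966
β_P = Σ w_i β_i = 0.24×0.6446 + 0.29×0.1800 + 0.15×1.1820 + 0.16×1.5910 + 0.16×0.1966 = 0.6702
MRP = 5.51% − 1.80% = 3.71%
E(R_P) = R_f + β_P × MRP = 1.80% + 0.6702 × 3.71% = 4.29%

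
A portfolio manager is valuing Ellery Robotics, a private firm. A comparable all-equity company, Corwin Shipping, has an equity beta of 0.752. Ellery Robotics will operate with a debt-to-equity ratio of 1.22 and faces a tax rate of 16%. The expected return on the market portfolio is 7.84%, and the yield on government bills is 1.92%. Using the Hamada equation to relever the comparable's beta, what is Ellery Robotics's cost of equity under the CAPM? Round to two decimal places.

β_L = β_U × [1 + (1 − t)(D/E)] = 0.752 × [1 + (1 − 0.16) × 1.22]
    = 0.752 × [1 + 0.84 × 1.22] = 0.752 × 2.0248 = 1.5226
MRP = 7.84% − 1.92% = 5.92%
E(R) = R_f + β_L × MRP = 1.92% + 1.5226 × 5.92% = 10.93%

10.93%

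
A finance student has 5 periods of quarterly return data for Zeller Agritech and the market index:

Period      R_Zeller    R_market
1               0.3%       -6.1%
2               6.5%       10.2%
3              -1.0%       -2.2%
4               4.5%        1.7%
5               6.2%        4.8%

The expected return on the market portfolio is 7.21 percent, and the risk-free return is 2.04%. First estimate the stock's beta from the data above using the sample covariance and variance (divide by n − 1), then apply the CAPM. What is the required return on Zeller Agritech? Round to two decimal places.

Mean R_i = (0.3 + 6.5 − 1.0 + 4.5 + 6.2) / 5 = 3.3000%
Mean R_m = (-6.1 + 10.2 − 2.2 + 1.7 + 4.8) / 5 = 1.6800%
Σ(R_i − R̄_i)(R_m − R̄_m) = 76.3600  ⇒  Cov = 76.3600 / 4 = 19.0900
Σ(R_m − R̄_m)² = 157.9080  ⇒  Var(R_m) = 157.9080 / 4 = 39.4770
β = Cov / Var(R_m) = 19.0900 / 39.4770 = 0.4836
MRP = 7.21% − 2.04% = 5.17%
E(R) = R_f + β × MRP = 2.04% + 0.4836 × 5.17% = 4.54%

4.54%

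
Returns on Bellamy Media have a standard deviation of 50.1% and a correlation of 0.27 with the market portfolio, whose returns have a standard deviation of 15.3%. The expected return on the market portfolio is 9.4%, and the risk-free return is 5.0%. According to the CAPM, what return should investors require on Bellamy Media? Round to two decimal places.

β = ρ × σ_i / σ_m = 0.27 × 50.1% / 15.3% = 0.8841
MRP = 9.4% − 5.0% = 4.40%
E(R) = 5.0% + 0.8841 × 4.4% = 8.89%

8.89%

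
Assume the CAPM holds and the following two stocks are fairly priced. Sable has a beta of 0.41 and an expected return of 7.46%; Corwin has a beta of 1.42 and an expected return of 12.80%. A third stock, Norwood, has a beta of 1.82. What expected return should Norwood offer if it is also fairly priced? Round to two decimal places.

MRP (SML slope) = (12.80% − 7.46%) / (1.42 − 0.41) = 5.34% / 1.01 = 5.2871%
R_f (intercept) = 7.46% − 0.41 × 5.2871% = 5.2923%
E(R_Norwood) = R_f + β × MRP = 5.2923% + 1.82 × 5.2871% = 14.91%

14.91%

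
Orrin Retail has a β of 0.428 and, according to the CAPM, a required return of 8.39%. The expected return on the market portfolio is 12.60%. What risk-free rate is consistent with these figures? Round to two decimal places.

5.24%

E(R) = R_f + β(E(R_m) − R_f) = R_f(1 − β) + β·E(R_m)
8.39% = R_f × (1 − 0.428) + 0.428 × 12.60%
8.39% = R_f × 0.572 + 5.39280%
R_f = (8.39% − 5.39280%) / 0.572 = 5.24%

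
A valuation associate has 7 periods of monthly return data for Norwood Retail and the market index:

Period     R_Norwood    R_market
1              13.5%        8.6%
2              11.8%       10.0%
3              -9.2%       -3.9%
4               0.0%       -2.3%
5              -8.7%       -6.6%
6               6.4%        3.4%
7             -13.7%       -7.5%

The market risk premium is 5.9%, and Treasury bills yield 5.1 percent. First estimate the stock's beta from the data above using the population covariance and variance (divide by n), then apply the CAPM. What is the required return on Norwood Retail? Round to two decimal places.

13.83%

Mean R_i = (13.5 + 11.8 − 9.2 + 0.0 − 8.7 + 6.4 − 13.7) / 7 = 0.0143%
Mean R_m = (8.6 + 10.0 − 3.9 − 2.3 − 6.6 + 3.4 − 7.5) / 7 = 0.2429%
Σ(R_i − R̄_i)(R_m − R̄_m) = 451.8857  ⇒  Cov = 451.8857 / 7 = 64.5551
Σ(R_m − R̄_m)² = 305.4171  ⇒  Var(R_m) = 305.4171 / 7 = 43.6310
β = Cov / Var(R_m) = 64.5551 / 43.6310 = 1.4796
E(R) = R_f + β × MRP = 5.1% + 1.4796 × 5.9% = 13.83%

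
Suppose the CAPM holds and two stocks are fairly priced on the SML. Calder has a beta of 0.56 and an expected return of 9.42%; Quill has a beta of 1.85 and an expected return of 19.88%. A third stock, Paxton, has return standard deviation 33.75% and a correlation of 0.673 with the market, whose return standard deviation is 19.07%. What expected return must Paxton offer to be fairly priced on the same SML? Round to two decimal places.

MRP = (19.88% − 9.42%) / (1.85 − 0.56) = 8.1085%
R_f = 9.42% − 0.56 × 8.1085% = 4.8792%
β_Paxton = ρ·σ_i/σ_m = 0.673 × 33.75 / 19.07 = 1.1911
E(R_Paxton) = R_f + β × MRP = 4.8792% + 1.1911 × 8.1085% = 14.54%

14.54%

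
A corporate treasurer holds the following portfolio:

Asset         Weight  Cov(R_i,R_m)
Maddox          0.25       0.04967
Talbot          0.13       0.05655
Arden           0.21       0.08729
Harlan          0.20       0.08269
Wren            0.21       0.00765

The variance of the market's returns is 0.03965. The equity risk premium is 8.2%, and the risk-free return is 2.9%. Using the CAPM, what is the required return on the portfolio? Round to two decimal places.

β_Maddox = 0.04967 / 0.03965 = 1.2527
β_Talbot = 0.05655 / 0.03965 = 1.4262
β_Arden = 0.08729 / 0.03965 = 2.2015
β_Harlan = 0.08269 / 0.03965 = 2.0855
β_Wren = 0.00765 / 0.03965 = 0.1929
β_P = Σ w_i β_i = 0.25×1.2527 + 0.13×1.4262 + 0.21×2.2015 + 0.20×2.0855 + 0.21×0.1929 = 1.4185
E(R_P) = R_f + β_P × MRP = 2.9% + 1.4185 × 8.2% = 14.53%

14.53%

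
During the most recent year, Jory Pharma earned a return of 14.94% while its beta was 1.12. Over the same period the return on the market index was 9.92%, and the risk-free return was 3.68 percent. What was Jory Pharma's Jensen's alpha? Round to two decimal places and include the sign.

Market excess return = 9.92% − 3.68% = 6.24%
CAPM benchmark = R_f + β(R_m − R_f) = 3.68% + 1.12 × 6.24% = 10.6688%
α = actual − benchmark = 14.94% − 10.6688% = +4.27%

+4.27%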